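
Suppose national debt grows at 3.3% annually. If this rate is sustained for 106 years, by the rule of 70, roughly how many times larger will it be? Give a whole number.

At 3.3% one doubling takes ≈ 21.21 years; 106 years is 5 of them, so ×32.

about 32 times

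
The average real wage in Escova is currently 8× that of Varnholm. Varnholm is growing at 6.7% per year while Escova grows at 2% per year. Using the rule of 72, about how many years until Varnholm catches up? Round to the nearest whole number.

What matters is the difference: 4.7 pp.
Rule of 72 on the gap: the ratio halves every 72/4.7 ≈ 15.32 years.
An 8× gap closes after 3 halvings: 3 × 15.32 ≈ 46 years.

approximately 46 years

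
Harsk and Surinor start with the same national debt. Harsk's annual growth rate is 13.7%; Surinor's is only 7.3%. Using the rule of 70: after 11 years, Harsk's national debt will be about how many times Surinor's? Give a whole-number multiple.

Rate gap = 13.7% − 7.3% = 6.4 points.
The ratio doubles every 70/6.4 ≈ 10.94 years.
11/10.94 ≈ 1.01 doublings → ratio ≈ 2^1.01 ≈ 2.

approximately 2 times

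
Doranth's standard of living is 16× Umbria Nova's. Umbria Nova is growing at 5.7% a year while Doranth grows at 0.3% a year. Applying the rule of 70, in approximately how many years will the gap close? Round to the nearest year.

around 52 years

The growth-rate gap is 5.7% − 0.3% = 5.4 percentage points.
So the ratio between them halves every 70/5.4 ≈ 12.96 years.
A 16× gap closes after 4 halvings: 4 × 12.96 ≈ 52 years.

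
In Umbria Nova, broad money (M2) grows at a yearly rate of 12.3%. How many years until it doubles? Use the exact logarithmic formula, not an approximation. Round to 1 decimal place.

6.0 years

t = ln(2) / ln(1 + 0.123) = 0.6931 / 0.116004 ≈ 5.97.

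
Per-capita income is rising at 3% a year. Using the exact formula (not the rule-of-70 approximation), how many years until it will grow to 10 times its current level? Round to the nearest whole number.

t = ln(10) / ln(1 + 0.03) = 2.3026 / 0.029559 ≈ 77.90.
≈ 78 years.

78 years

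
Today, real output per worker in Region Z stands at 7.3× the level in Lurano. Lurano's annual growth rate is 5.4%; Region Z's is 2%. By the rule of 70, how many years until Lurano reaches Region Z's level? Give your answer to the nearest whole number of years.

What matters is the difference: 3.4 pp.
Rule of 70 on the gap: the ratio halves every 70/3.4 ≈ 20.59 years.
A 7.3× gap takes log₂(7.3) ≈ 2.87 halvings to close: 2.87 × 20.59 ≈ 59 years.

roughly 59 years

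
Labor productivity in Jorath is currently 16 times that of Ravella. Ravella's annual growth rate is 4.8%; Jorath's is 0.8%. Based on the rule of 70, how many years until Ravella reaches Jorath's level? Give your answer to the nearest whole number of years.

approximately 70 years

What matters is the difference: 4 pp.
Rule of 70 on the gap: the ratio halves every 70/4 ≈ 17.50 years.
A 16 times gap closes after 4 halvings: 4 × 17.50 ≈ 70 years.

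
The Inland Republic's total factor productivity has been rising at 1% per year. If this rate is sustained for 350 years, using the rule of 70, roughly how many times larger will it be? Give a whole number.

about 32 times

At 1% one doubling takes ≈ 70.00 years; 350 years is 5 of them, so ×32.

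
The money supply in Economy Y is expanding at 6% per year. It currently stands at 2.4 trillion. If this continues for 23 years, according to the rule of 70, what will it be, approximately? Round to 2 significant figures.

roughly 9.4 trillion

It doubles every 70/6 ≈ 11.67 years, so 23 years is 1.97 doublings.
2^1.97 ≈ 3.92; 2.4 × 3.92 ≈ 9.4 trillion.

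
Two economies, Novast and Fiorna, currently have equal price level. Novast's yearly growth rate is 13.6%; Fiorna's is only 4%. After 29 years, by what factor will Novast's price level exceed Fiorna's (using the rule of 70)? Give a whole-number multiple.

Rate gap = 13.6% − 4% = 9.6 points.
The ratio doubles every 70/9.6 ≈ 7.29 years.
29/7.29 ≈ 3.98 doublings → ratio ≈ 2^3.98 ≈ 16.

about 16 times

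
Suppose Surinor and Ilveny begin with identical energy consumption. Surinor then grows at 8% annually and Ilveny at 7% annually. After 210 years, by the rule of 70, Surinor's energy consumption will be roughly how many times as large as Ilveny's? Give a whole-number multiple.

Only the 1-point difference matters.
70/1 ≈ 70.00 years per doubling of the ratio; 210 years gives 3.00 doublings, so ≈ 8×.

roughly 8 times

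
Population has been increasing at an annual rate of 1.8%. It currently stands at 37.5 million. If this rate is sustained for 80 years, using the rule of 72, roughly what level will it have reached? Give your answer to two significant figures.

approximately 150 million

It doubles every 72/1.8 ≈ 40.00 years, so 80 years is 2.00 doublings.
2^2.00 ≈ 4.00; 37.5 × 4.00 ≈ 150 million.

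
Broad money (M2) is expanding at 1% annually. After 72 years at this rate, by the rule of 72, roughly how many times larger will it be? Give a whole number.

At 1% one doubling takes ≈ 72.00 years; 72 years is 1 of them, so ×2.

2 times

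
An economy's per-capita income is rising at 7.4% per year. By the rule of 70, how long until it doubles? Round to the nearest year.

9 years

Doubling time ≈ 70 / 7.4 = 9.46 years.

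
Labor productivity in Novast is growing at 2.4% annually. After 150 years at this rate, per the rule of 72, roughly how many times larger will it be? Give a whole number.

32 times

Doubling time ≈ 72/2.4 = 30.00 years.
150/30.00 ≈ 5 doublings, so about 2^5 = 32×.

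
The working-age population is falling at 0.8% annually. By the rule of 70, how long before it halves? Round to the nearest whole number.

88 years

Halving time ≈ 70 / 0.8 = 87.50 → 88 years.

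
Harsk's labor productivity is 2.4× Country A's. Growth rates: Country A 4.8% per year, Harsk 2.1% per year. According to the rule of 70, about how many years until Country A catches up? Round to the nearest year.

roughly 33 years

Country A gains on Harsk at 4.8% − 2.1% = 2.7 points a year.
At that relative rate the gap halves every 70/2.7 ≈ 25.93 years.
A 2.4× gap takes log₂(2.4) ≈ 1.26 halvings to close: 1.26 × 25.93 ≈ 33 years.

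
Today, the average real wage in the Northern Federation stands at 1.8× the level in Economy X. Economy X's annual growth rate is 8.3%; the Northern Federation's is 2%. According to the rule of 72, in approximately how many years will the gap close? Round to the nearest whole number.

What matters is the difference: 6.3 pp.
Rule of 72 on the gap: the ratio halves every 72/6.3 ≈ 11.43 years.
A 1.8× gap takes log₂(1.8) ≈ 0.85 halvings to close: 0.85 × 11.43 ≈ 10 years.

approximately 10 years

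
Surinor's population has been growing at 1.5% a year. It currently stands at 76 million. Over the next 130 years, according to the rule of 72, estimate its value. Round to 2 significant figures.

Doubling time ≈ 72/1.5 = 48.00 years.
130 years is 130/48.00 ≈ 2.71 doublings, a factor of 2^2.71 ≈ 6.54.
76 × 6.54 ≈ 500 million.

≈ 500 million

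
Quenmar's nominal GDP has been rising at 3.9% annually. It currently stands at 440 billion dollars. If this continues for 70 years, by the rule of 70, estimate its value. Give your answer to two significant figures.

around 6600 billion dollars

Doubling time ≈ 70/3.9 = 17.95 years.
70 years is 70/17.95 ≈ 3.90 doublings, a factor of 2^3.90 ≈ 14.93.
440 × 14.93 ≈ 6600 billion dollars.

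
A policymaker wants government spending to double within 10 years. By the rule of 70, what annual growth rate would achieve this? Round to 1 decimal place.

70 / 10 ≈ 7.00, so about 7.0% annually.

≈ 7.0%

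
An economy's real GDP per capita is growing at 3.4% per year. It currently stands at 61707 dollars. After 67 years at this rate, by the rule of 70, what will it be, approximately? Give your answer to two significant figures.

roughly 590000 dollars

It doubles every 70/3.4 ≈ 20.59 years, so 67 years is 3.25 doublings.
2^3.25 ≈ 9.51; 61707 × 9.51 ≈ 590000 dollars.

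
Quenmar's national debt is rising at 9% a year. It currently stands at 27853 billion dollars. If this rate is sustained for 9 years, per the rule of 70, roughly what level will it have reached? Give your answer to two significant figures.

around 62000 billion dollars

It doubles every 70/9 ≈ 7.78 years, so 9 years is 1.16 doublings.
2^1.16 ≈ 2.23; 27853 × 2.23 ≈ 62000 billion dollars.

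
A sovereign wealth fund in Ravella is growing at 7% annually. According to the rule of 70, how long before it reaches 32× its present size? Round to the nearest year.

around 50 years

One doubling takes 70/7 = 10.00 years.
32 = 2^5, so 5 doublings → 50 years.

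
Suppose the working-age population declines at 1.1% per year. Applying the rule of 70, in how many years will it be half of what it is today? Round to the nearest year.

about 64 years

The rule works in reverse for decay: 70/1.1 ≈ 63.64 years to halve.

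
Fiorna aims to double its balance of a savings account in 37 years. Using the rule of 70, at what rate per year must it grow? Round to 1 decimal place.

about 1.9%

70 / 37 ≈ 1.89, so about 1.9% per year.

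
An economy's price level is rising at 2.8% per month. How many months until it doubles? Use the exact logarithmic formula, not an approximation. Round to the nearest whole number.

25 months

t = ln(2) / ln(1 + 0.028) = 0.6931 / 0.027615 ≈ 25.10.
≈ 25 months.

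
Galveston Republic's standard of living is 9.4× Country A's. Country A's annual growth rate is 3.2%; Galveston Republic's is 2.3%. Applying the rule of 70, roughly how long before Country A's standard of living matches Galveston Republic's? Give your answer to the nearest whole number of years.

roughly 251 years

Country A gains on Galveston Republic at 3.2% − 2.3% = 0.9 points a year.
At that relative rate the gap halves every 70/0.9 ≈ 77.78 years.
A 9.4× gap takes log₂(9.4) ≈ 3.23 halvings to close: 3.23 × 77.78 ≈ 251 years.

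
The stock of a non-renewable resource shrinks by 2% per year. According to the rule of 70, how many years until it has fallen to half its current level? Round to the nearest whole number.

approximately 35 years

Halving time ≈ 70 / 2 = 35.00 → 35 years.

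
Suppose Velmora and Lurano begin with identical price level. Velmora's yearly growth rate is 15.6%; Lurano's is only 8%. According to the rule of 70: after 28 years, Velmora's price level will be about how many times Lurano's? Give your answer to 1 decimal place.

Velmora pulls ahead at 7.6 pp per year, so the ratio doubles every 70/7.6 ≈ 9.21 years.
In 28 years that's 3.04 doublings: 2^3.04 ≈ 8.2.

about 8.2 times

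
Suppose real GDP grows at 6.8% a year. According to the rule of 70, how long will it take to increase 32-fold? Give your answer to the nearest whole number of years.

around 51 years

One doubling takes 70/6.8 = 10.29 years.
32× is 5 doublings, so 5 × 10.29 ≈ 51 years.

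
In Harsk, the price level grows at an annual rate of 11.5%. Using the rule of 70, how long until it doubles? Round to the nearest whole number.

Doubling time ≈ 70 / 11.5 = 6.09 years.

around 6 years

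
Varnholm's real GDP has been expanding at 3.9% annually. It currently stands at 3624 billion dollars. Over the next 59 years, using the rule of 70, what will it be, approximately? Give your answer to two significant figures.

Doubling time ≈ 70/3.9 = 17.95 years.
59 years is 59/17.95 ≈ 3.29 doublings, a factor of 2^3.29 ≈ 9.78.
3624 × 9.78 ≈ 35000 billion dollars.

35000 billion dollars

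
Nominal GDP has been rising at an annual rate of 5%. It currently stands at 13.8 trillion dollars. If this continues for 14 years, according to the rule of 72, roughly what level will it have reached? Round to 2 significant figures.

27 trillion dollars

It doubles every 72/5 ≈ 14.40 years, so 14 years is 0.97 doublings.
2^0.97 ≈ 1.96; 13.8 × 1.96 ≈ 27 trillion dollars.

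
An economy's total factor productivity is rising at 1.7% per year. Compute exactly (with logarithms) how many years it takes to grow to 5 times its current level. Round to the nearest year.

95 years

t = ln(5) / ln(1 + 0.017) = 1.6094 / 0.016857 ≈ 95.47.
≈ 95 years.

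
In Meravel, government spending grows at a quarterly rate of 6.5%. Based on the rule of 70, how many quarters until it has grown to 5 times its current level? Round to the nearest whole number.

25 quarters

One doubling takes 70/6.5 = 10.77 quarters.
5× is log₂ 5 ≈ 2.32 doublings, so ≈ 2.32 × 10.77 = 25 quarters.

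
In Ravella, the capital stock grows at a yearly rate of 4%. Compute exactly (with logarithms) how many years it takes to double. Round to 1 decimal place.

t = ln(2) / ln(1 + 0.04) = 0.6931 / 0.039221 ≈ 17.67.

17.7 years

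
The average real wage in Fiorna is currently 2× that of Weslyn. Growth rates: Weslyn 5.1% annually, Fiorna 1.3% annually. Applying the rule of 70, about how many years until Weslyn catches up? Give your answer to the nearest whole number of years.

18 years

Weslyn gains on Fiorna at 5.1% − 1.3% = 3.8 points a year.
At that relative rate the gap halves every 70/3.8 ≈ 18.42 years.
A 2× gap closes after 1 halving: 1 × 18.42 ≈ 18 years.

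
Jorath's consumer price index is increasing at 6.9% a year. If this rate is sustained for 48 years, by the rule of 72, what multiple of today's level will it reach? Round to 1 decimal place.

about 24.3 times

Doubling time ≈ 72/6.9 = 10.43 years.
48 years / 10.43 ≈ 4.60 doublings → factor 2^4.60 ≈ 24.3.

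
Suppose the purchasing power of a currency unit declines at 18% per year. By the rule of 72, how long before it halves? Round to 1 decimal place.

Halving time ≈ 72 / 18 = 4.00 → 4.0 years.

≈ 4.0 years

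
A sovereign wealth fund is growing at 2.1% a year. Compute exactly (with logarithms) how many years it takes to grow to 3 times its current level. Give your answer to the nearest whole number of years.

53 years

t = ln(3) / ln(1 + 0.021) = 1.0986 / 0.020783 ≈ 52.86.
≈ 53 years.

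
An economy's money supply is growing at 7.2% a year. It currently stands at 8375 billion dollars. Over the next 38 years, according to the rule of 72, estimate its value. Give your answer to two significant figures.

It doubles every 72/7.2 ≈ 10.00 years, so 38 years is 3.80 doublings.
2^3.80 ≈ 13.93; 8375 × 13.93 ≈ 120000 billion dollars.

approximately 120000 billion dollars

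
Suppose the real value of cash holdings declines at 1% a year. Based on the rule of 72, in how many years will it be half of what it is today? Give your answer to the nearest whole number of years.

≈ 72 years

The rule works in reverse for decay: 72/1 ≈ 72.00 years to halve.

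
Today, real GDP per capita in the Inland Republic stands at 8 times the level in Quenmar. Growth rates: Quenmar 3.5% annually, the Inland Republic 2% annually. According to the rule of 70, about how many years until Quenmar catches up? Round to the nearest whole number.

140 years

Quenmar gains on the Inland Republic at 3.5% − 2% = 1.5 points a year.
At that relative rate the gap halves every 70/1.5 ≈ 46.67 years.
An 8 times gap closes after 3 halvings: 3 × 46.67 ≈ 140 years.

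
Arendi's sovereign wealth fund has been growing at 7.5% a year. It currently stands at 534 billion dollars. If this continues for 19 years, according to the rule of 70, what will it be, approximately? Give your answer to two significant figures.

It doubles every 70/7.5 ≈ 9.33 years, so 19 years is 2.04 doublings.
2^2.04 ≈ 4.11; 534 × 4.11 ≈ 2200 billion dollars.

about 2200 billion dollars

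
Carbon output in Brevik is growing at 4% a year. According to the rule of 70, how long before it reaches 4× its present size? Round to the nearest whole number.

about 35 years

One doubling takes 70/4 = 17.50 years.
4 = 2^2, so 2 doublings → 35 years.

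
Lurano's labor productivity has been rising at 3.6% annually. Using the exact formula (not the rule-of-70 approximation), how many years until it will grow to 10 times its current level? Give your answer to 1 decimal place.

t = ln(10) / ln(1 + 0.036) = 2.3026 / 0.035367 ≈ 65.11.

65.1 years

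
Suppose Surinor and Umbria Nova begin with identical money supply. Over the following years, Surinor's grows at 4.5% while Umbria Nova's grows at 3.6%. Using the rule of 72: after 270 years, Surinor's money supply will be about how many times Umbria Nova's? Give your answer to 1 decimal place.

about 10.4 times

Rate gap = 4.5% − 3.6% = 0.9 points.
The ratio doubles every 72/0.9 ≈ 80.00 years.
270/80.00 ≈ 3.38 doublings → ratio ≈ 2^3.38 ≈ 10.4.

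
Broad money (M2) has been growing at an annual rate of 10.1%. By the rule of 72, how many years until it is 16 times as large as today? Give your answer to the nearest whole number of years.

One doubling takes 72/10.1 = 7.13 years.
Getting to 16× needs 4 doublings: 4 × 7.13 ≈ 29 years.

approximately 29 years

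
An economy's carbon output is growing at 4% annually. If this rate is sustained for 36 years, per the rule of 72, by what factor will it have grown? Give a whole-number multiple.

roughly 4 times

72/4 ≈ 18.00 years per doubling.
36 years fits 2 doublings: 2^2 = 4.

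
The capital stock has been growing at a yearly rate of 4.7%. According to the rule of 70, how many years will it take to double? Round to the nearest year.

approximately 15 years

Doubling time ≈ 70 / 4.7 = 14.89 years.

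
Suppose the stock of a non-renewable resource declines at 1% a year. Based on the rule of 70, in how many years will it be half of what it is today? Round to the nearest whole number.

≈ 70 years

The rule works in reverse for decay: 70/1 ≈ 70.00 years to halve.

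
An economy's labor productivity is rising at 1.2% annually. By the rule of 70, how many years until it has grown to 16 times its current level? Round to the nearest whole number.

Doubling time ≈ 70/1.2 = 58.33 years.
Getting to 16× needs 4 doublings: 4 × 58.33 ≈ 233 years.

approximately 233 years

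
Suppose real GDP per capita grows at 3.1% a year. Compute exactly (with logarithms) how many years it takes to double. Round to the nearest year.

t = ln(2) / ln(1 + 0.031) = 0.6931 / 0.030529 ≈ 22.70.
≈ 23 years.

23 years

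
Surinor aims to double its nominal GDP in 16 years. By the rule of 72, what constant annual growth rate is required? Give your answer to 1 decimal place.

4.5%

72 / 16 ≈ 4.50, so about 4.5% annually.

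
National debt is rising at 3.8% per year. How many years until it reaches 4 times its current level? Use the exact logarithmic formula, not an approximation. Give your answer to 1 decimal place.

t = ln(4) / ln(1 + 0.038) = 1.3863 / 0.037296 ≈ 37.17.

37.2 years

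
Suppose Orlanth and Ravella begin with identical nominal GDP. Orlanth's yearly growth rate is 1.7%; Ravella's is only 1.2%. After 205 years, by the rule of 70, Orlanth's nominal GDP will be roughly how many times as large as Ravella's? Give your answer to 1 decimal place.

roughly 2.8 times

Rate gap = 1.7% − 1.2% = 0.5 points.
The ratio doubles every 70/0.5 ≈ 140.00 years.
205/140.00 ≈ 1.46 doublings → ratio ≈ 2^1.46 ≈ 2.8.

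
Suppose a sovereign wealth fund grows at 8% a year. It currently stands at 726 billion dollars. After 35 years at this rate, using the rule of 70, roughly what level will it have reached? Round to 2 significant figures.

about 12000 billion dollars

Doubling time ≈ 70/8 = 8.75 years.
35 years is 35/8.75 ≈ 4.00 doublings, a factor of 2^4.00 ≈ 16.00.
726 × 16.00 ≈ 12000 billion dollars.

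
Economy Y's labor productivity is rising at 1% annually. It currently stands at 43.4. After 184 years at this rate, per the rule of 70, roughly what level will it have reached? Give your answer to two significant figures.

roughly 270

It doubles every 70/1 ≈ 70.00 years, so 184 years is 2.63 doublings.
2^2.63 ≈ 6.19; 43.4 × 6.19 ≈ 270.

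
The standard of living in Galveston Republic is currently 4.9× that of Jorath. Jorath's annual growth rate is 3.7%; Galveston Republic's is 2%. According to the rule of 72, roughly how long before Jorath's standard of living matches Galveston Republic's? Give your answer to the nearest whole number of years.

What matters is the difference: 1.7 pp.
Rule of 72 on the gap: the ratio halves every 72/1.7 ≈ 42.35 years.
A 4.9× gap takes log₂(4.9) ≈ 2.29 halvings to close: 2.29 × 42.35 ≈ 97 years.

≈ 97 years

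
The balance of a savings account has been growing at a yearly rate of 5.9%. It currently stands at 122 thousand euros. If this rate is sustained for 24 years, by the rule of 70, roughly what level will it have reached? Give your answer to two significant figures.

roughly 500 thousand euros

Doubling time ≈ 70/5.9 = 11.86 years.
24 years is 24/11.86 ≈ 2.02 doublings, a factor of 2^2.02 ≈ 4.06.
122 × 4.06 ≈ 500 thousand euros.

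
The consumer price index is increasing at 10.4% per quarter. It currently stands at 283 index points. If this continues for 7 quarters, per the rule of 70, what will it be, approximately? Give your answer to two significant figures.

Doubling time ≈ 70/10.4 = 6.73 quarters.
7 quarters is 7/6.73 ≈ 1.04 doublings, a factor of 2^1.04 ≈ 2.06.
283 × 2.06 ≈ 580 index points.

approximately 580 index points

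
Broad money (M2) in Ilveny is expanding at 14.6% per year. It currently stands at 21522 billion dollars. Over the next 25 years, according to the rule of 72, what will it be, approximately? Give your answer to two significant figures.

It doubles every 72/14.6 ≈ 4.93 years, so 25 years is 5.07 doublings.
2^5.07 ≈ 33.59; 21522 × 33.59 ≈ 720000 billion dollars.

approximately 720000 billion dollars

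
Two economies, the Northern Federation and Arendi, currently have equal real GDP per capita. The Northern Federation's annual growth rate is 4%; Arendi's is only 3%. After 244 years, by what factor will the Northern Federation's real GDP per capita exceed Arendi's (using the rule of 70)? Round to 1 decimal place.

roughly 11.2 times

Only the 1-point difference matters.
70/1 ≈ 70.00 years per doubling of the ratio; 244 years gives 3.49 doublings, so ≈ 11.2×.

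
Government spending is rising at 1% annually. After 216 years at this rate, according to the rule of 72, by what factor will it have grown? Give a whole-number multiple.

≈ 8 times

At 1% one doubling takes ≈ 72.00 years; 216 years is 3 of them, so ×8.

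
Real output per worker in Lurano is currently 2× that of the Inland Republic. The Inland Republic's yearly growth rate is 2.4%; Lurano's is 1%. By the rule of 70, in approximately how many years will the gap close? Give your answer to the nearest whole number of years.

the Inland Republic gains on Lurano at 2.4% − 1% = 1.4 points a year.
At that relative rate the gap halves every 70/1.4 ≈ 50.00 years.
A 2× gap closes after 1 halving: 1 × 50.00 ≈ 50 years.

roughly 50 years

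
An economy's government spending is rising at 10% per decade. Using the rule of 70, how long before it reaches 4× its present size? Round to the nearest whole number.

At 10% it doubles every 70/10 ≈ 7.00 decades.
Getting to 4× needs 2 doublings: 2 × 7.00 ≈ 14 decades.

about 14 decades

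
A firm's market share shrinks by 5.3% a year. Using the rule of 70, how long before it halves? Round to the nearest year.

Halving time ≈ 70 / 5.3 = 13.21 → 13 years.

about 13 years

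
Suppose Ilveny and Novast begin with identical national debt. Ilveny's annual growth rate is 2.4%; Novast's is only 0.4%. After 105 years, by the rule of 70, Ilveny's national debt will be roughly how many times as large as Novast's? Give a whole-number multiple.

Rate gap = 2.4% − 0.4% = 2 points.
The ratio doubles every 70/2 ≈ 35.00 years.
105/35.00 ≈ 3.00 doublings → ratio ≈ 2^3.00 ≈ 8.

≈ 8 times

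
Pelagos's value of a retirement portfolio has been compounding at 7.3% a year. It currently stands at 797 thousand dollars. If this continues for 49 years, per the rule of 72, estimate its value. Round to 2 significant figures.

around 25000 thousand dollars

It doubles every 72/7.3 ≈ 9.86 years, so 49 years is 4.97 doublings.
2^4.97 ≈ 31.34; 797 × 31.34 ≈ 25000 thousand dollars.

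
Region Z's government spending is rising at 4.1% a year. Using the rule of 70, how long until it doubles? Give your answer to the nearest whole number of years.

around 17 years

Doubling time ≈ 70 / 4.1 = 17.07 years.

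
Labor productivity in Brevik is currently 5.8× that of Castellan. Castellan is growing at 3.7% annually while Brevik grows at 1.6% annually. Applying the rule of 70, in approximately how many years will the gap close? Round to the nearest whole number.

Castellan gains on Brevik at 3.7% − 1.6% = 2.1 points a year.
At that relative rate the gap halves every 70/2.1 ≈ 33.33 years.
A 5.8× gap takes log₂(5.8) ≈ 2.54 halvings to close: 2.54 × 33.33 ≈ 85 years.

85 years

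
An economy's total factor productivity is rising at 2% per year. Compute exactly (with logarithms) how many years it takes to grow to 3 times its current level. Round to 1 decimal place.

t = ln(3) / ln(1 + 0.02) = 1.0986 / 0.019803 ≈ 55.48.

55.5 years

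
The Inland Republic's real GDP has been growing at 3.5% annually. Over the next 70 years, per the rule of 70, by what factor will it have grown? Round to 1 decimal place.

roughly 11.3 times

Doubling time ≈ 70/3.5 = 20.00 years.
70 years / 20.00 ≈ 3.50 doublings → factor 2^3.50 ≈ 11.3.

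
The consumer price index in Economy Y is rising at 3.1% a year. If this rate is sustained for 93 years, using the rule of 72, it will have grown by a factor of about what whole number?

around 16 times

72/3.1 ≈ 23.23 years per doubling.
93 years fits 4 doublings: 2^4 = 16.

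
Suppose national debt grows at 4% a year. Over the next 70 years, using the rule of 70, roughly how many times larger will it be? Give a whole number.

roughly 16 times

Doubling time ≈ 70/4 = 17.50 years.
70/17.50 ≈ 4 doublings, so about 2^4 = 16×.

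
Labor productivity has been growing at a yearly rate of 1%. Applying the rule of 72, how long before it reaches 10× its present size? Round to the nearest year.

At 1% it doubles every 72/1 ≈ 72.00 years.
10× is log₂ 10 ≈ 3.32 doublings, so ≈ 3.32 × 72.00 = 239 years.

roughly 239 years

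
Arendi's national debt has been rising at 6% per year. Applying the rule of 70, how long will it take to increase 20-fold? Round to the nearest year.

about 50 years

At 6% it doubles every 70/6 ≈ 11.67 years.
Reaching 20× takes log₂(20) ≈ 4.32 doublings.
4.32 × 11.67 ≈ 50 years.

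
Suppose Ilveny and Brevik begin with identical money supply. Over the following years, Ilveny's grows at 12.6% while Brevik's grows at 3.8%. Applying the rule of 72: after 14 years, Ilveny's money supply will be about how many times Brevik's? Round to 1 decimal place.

approximately 3.3 times

Ilveny pulls ahead at 8.8 pp per year, so the ratio doubles every 72/8.8 ≈ 8.18 years.
In 14 years that's 1.71 doublings: 2^1.71 ≈ 3.3.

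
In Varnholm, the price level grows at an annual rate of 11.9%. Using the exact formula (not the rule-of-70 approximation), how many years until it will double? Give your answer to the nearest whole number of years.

t = ln(2) / ln(1 + 0.119) = 0.6931 / 0.112435 ≈ 6.16.
≈ 6 years.

6 years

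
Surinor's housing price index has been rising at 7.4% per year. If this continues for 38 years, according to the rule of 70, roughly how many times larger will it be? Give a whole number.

≈ 16 times

At 7.4% one doubling takes ≈ 9.46 years; 38 years is 4 of them, so ×16.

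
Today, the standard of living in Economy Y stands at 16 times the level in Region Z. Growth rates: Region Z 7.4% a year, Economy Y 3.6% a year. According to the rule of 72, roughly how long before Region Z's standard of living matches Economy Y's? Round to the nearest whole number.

approximately 76 years

Region Z gains on Economy Y at 7.4% − 3.6% = 3.8 points a year.
At that relative rate the gap halves every 72/3.8 ≈ 18.95 years.
A 16 times gap closes after 4 halvings: 4 × 18.95 ≈ 76 years.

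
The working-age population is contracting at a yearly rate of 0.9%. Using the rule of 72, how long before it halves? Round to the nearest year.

Halving time ≈ 72 / 0.9 = 80.00 → 80 years.

about 80 years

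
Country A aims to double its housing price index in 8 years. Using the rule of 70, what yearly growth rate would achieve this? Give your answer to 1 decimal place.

70 / 8 ≈ 8.75, so about 8.8% per year.

about 8.8%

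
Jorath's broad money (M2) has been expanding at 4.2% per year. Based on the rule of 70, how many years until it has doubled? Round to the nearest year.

≈ 17 years

At 4.2%, doubling takes about 70/4.2 = 16.67 years.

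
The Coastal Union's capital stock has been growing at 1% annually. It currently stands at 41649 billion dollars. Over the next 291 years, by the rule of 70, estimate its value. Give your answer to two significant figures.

roughly 740000 billion dollars

Doubling time ≈ 70/1 = 70.00 years.
291 years is 291/70.00 ≈ 4.16 doublings, a factor of 2^4.16 ≈ 17.88.
41649 × 17.88 ≈ 740000 billion dollars.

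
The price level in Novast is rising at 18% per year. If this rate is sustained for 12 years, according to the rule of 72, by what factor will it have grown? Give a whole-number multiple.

approximately 8 times

72/18 ≈ 4.00 years per doubling.
12 years fits 3 doublings: 2^3 = 8.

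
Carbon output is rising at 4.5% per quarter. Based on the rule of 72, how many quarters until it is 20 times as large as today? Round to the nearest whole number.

At 4.5% it doubles every 72/4.5 ≈ 16.00 quarters.
20× is log₂ 20 ≈ 4.32 doublings, so ≈ 4.32 × 16.00 = 69 quarters.

about 69 quarters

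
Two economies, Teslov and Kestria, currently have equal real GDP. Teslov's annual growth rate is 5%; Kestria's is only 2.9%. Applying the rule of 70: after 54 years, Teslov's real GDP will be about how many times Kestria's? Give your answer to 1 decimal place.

Rate gap = 5% − 2.9% = 2.1 points.
The ratio doubles every 70/2.1 ≈ 33.33 years.
54/33.33 ≈ 1.62 doublings → ratio ≈ 2^1.62 ≈ 3.1.

approximately 3.1 times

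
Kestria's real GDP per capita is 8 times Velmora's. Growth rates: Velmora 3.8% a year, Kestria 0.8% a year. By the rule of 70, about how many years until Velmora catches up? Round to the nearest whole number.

70 years

Velmora gains on Kestria at 3.8% − 0.8% = 3 points a year.
At that relative rate the gap halves every 70/3 ≈ 23.33 years.
An 8 times gap closes after 3 halvings: 3 × 23.33 ≈ 70 years.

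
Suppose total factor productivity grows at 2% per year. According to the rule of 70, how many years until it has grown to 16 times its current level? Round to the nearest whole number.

Doubling time ≈ 70/2 = 35.00 years.
16 = 2^4, so 4 doublings → 140 years.

approximately 140 years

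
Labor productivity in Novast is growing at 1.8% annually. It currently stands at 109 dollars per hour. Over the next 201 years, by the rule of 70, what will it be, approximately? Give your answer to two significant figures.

around 3900 dollars per hour

Doubling time ≈ 70/1.8 = 38.89 years.
201 years is 201/38.89 ≈ 5.17 doublings, a factor of 2^5.17 ≈ 36.00.
109 × 36.00 ≈ 3900 dollars per hour.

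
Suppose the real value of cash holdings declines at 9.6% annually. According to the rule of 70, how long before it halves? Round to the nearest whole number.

Falling at 9.6%, it halves about every 70/9.6 = 7.29 years.

about 7 years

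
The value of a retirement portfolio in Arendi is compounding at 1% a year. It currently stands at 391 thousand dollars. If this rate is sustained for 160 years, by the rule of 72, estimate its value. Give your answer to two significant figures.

around 1800 thousand dollars

Doubling time ≈ 72/1 = 72.00 years.
160 years is 160/72.00 ≈ 2.22 doublings, a factor of 2^2.22 ≈ 4.66.
391 × 4.66 ≈ 1800 thousand dollars.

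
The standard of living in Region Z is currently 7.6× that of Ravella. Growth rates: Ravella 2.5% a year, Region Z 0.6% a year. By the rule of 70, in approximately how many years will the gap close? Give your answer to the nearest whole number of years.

Ravella gains on Region Z at 2.5% − 0.6% = 1.9 points a year.
At that relative rate the gap halves every 70/1.9 ≈ 36.84 years.
A 7.6× gap takes log₂(7.6) ≈ 2.93 halvings to close: 2.93 × 36.84 ≈ 108 years.

approximately 108 years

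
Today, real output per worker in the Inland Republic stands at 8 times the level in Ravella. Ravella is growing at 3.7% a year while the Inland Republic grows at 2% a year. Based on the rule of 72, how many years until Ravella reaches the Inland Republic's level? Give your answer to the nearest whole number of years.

Ravella gains on the Inland Republic at 3.7% − 2% = 1.7 points a year.
At that relative rate the gap halves every 72/1.7 ≈ 42.35 years.
An 8 times gap closes after 3 halvings: 3 × 42.35 ≈ 127 years.

about 127 years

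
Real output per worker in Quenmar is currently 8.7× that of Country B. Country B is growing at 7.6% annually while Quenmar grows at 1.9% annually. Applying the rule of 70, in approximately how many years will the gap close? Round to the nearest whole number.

roughly 38 years

Country B gains on Quenmar at 7.6% − 1.9% = 5.7 points a year.
At that relative rate the gap halves every 70/5.7 ≈ 12.28 years.
An 8.7× gap takes log₂(8.7) ≈ 3.12 halvings to close: 3.12 × 12.28 ≈ 38 years.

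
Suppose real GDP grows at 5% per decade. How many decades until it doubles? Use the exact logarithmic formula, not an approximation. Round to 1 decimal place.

14.2 decades

t = ln(2) / ln(1 + 0.05) = 0.6931 / 0.048790 ≈ 14.21.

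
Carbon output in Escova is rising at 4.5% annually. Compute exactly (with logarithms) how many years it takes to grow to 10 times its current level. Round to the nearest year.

t = ln(10) / ln(1 + 0.045) = 2.3026 / 0.044017 ≈ 52.31.
≈ 52 years.

52 years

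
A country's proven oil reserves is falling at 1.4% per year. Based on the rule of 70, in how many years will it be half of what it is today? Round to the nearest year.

≈ 50 years

The rule works in reverse for decay: 70/1.4 ≈ 50.00 years to halve.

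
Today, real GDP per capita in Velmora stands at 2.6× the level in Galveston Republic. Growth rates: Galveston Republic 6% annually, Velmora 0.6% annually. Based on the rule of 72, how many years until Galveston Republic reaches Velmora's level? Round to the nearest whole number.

What matters is the difference: 5.4 pp.
Rule of 72 on the gap: the ratio halves every 72/5.4 ≈ 13.33 years.
A 2.6× gap takes log₂(2.6) ≈ 1.38 halvings to close: 1.38 × 13.33 ≈ 18 years.

about 18 years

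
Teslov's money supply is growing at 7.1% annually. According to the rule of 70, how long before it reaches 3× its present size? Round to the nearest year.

16 years

One doubling takes 70/7.1 = 9.86 years.
3× is log₂ 3 ≈ 1.58 doublings, so ≈ 1.58 × 9.86 = 16 years.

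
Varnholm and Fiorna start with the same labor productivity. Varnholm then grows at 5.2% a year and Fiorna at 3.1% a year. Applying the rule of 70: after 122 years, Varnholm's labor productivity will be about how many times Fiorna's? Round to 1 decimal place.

Only the 2.1-point difference matters.
70/2.1 ≈ 33.33 years per doubling of the ratio; 122 years gives 3.66 doublings, so ≈ 12.6×.

roughly 12.6 times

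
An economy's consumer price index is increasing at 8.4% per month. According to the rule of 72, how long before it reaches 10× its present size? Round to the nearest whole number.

about 28 months

Doubling time ≈ 72/8.4 = 8.57 months.
10× is log₂ 10 ≈ 3.32 doublings, so ≈ 3.32 × 8.57 = 28 months.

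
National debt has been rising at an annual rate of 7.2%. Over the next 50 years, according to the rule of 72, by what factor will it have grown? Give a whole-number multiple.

At 7.2% one doubling takes ≈ 10.00 years; 50 years is 5 of them, so ×32.

about 32 times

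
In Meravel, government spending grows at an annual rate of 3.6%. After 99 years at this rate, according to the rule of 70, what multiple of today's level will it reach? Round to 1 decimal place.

roughly 34.1 times

Doubles every ≈ 19.44 years (70/3.6).
99 years is 5.09 doublings; 2^5.09 ≈ 34.1×.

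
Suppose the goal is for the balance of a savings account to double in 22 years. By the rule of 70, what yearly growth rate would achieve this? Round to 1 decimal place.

70 / 22 ≈ 3.18, so about 3.2% per year.

roughly 3.2% per year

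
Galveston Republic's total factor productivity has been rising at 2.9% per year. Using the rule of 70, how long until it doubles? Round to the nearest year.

At 2.9%, doubling takes about 70/2.9 = 24.14 years.

around 24 years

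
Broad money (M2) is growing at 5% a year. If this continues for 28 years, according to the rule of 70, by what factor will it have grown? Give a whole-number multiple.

roughly 4 times

At 5% one doubling takes ≈ 14.00 years; 28 years is 2 of them, so ×4.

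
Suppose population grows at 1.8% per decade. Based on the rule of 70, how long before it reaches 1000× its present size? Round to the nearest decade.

around 388 decades

One doubling takes 70/1.8 = 38.89 decades.
Reaching 1000× takes log₂(1000) ≈ 9.97 doublings.
9.97 × 38.89 ≈ 388 decades.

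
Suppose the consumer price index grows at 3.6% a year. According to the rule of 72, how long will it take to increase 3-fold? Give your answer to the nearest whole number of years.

At 3.6% it doubles every 72/3.6 ≈ 20.00 years.
3× is log₂ 3 ≈ 1.58 doublings, so ≈ 1.58 × 20.00 = 32 years.

about 32 years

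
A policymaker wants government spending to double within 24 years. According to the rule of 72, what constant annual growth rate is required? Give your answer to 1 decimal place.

roughly 3.0%

72 / 24 ≈ 3.00, so about 3.0% annually.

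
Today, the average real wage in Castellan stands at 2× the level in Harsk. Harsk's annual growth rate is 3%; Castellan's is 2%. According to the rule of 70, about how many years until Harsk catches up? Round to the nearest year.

70 years

What matters is the difference: 1 pp.
Rule of 70 on the gap: the ratio halves every 70/1 ≈ 70.00 years.
A 2× gap closes after 1 halving: 1 × 70.00 ≈ 70 years.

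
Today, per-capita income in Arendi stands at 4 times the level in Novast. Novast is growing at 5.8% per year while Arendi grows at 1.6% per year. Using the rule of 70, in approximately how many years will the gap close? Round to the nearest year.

What matters is the difference: 4.2 pp.
Rule of 70 on the gap: the ratio halves every 70/4.2 ≈ 16.67 years.
A 4 times gap closes after 2 halvings: 2 × 16.67 ≈ 33 years.

roughly 33 years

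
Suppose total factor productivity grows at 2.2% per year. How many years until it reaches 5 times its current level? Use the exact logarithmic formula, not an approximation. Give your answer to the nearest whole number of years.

t = ln(5) / ln(1 + 0.022) = 1.6094 / 0.021761 ≈ 73.96.
≈ 74 years.

74 years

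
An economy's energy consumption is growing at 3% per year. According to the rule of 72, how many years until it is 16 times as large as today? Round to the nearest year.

At 3% it doubles every 72/3 ≈ 24.00 years.
Getting to 16× needs 4 doublings: 4 × 24.00 ≈ 96 years.

approximately 96 years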